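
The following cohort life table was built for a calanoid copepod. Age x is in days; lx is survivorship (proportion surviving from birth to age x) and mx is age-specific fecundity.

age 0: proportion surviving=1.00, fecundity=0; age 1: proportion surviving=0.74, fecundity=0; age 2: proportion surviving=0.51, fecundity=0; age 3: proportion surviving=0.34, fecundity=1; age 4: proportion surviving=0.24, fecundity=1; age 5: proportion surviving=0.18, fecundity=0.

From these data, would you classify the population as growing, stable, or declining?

declining

R0 = Σ lx·mx = 0 + 0 + 0 + 0.34 + 0.24 + 0 = 0.58
R0 < 1, so the population is declining.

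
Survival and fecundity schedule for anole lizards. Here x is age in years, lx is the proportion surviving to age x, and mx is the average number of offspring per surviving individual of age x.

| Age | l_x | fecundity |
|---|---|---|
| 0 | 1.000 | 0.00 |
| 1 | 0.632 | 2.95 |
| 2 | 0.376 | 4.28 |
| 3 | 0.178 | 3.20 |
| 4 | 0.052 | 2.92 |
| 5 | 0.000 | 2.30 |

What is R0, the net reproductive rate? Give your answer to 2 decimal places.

lx·mx by age: 0, 1.8644, 1.60928, 0.5696, 0.15184, 0
R0 = Σ lx·mx = 4.19512 → 4.20

4.20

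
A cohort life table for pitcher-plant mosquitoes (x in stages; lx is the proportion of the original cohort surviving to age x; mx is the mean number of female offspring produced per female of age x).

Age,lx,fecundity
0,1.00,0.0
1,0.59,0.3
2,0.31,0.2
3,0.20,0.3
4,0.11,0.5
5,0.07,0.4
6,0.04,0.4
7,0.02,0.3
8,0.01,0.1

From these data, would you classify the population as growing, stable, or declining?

declining

R0 = Σ lx·mx = 0 + 0.177 + 0.062 + 0.06 + 0.055 + 0.028 + 0.016 + 0.006 + 0.001 = 0.405
R0 < 1, so the population is declining.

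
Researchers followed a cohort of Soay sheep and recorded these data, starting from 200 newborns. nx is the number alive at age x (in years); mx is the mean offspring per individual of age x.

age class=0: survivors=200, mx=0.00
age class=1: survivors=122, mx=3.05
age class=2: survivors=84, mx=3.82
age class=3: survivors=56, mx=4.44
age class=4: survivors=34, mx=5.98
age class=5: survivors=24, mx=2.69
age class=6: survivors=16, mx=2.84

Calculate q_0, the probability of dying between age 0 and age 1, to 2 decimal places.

lx = nx/n0 = nx/200: 1, 0.61, 0.42, 0.28, 0.17, 0.12, 0.08
q_0 = (l_0 − l_1) / l_0 = (1 − 0.61) / 1
     = 0.39 / 1 = 0.39 → 0.39

0.39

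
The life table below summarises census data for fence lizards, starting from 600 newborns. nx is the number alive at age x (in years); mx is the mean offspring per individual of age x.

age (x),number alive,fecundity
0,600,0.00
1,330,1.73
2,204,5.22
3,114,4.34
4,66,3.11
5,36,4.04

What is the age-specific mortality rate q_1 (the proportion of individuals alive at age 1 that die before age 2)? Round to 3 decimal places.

lx = nx/n0 = nx/600: 1, 0.55, 0.34, 0.19, 0.11, 0.06
q_1 = (l_1 − l_2) / l_1 = (0.55 − 0.34) / 0.55
     = 0.21 / 0.55 = 0.381818… → 0.382

0.382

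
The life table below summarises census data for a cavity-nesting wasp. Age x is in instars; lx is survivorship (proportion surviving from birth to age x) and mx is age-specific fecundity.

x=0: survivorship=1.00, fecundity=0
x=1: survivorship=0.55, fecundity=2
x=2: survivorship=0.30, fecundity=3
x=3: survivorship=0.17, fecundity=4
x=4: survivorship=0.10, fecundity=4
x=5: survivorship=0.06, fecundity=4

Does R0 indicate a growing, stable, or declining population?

growing

R0 = Σ lx·mx = 0 + 1.1 + 0.9 + 0.68 + 0.4 + 0.24 = 3.32
R0 > 1, so the population is growing.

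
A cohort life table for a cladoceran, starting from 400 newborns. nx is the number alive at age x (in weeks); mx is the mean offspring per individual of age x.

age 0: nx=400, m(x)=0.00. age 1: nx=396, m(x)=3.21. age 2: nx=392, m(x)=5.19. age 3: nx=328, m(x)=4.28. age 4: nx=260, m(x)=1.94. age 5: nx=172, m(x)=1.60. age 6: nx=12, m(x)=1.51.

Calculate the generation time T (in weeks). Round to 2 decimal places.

2.37

lx = nx/n0 = nx/400: 1, 0.99, 0.98, 0.82, 0.65, 0.43, 0.03
lx·mx: 0, 3.1779, 5.0862, 3.5096, 1.261, 0.688, 0.0453 → R0 = 13.768
x·lx·mx: 0, 3.1779, 10.1724, 10.5288, 5.044, 3.44, 0.2718 → Σ = 32.6349
T = 32.6349 / 13.768 = 2.370344… → 2.37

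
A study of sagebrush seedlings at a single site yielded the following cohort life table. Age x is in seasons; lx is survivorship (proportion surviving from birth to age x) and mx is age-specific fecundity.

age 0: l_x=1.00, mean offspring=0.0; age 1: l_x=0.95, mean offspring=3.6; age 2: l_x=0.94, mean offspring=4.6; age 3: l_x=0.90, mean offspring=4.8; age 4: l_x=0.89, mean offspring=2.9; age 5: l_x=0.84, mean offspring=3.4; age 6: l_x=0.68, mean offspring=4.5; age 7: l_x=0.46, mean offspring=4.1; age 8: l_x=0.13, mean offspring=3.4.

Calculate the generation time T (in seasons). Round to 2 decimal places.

3.70

lx·mx: 0, 3.42, 4.324, 4.32, 2.581, 2.856, 3.06, 1.886, 0.442 → R0 = 22.889
x·lx·mx: 0, 3.42, 8.648, 12.96, 10.324, 14.28, 18.36, 13.202, 3.536 → Σ = 84.73
T = 84.73 / 22.889 = 3.701778… → 3.70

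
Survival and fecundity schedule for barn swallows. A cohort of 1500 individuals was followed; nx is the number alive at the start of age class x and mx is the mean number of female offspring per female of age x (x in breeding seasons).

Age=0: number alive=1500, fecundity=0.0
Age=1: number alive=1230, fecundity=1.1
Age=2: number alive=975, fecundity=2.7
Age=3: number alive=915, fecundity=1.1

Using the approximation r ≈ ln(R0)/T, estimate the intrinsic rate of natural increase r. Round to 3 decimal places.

lx = nx/n0 = nx/1500: 1, 0.82, 0.65, 0.61
R0 = Σ lx·mx = 0 + 0.902 + 1.755 + 0.671 = 3.328
Σ x·lx·mx = 6.425; T = 6.425/3.328 = 1.93059…
r ≈ ln(R0)/T = ln(3.328)/1.93059… = 0.6228… → 0.623

0.623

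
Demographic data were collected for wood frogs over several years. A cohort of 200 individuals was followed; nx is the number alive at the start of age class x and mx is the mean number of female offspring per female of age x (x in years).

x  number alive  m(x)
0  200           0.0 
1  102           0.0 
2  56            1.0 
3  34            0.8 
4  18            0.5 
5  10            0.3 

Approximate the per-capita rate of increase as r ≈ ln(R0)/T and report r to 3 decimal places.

-0.289

lx = nx/n0 = nx/200: 1, 0.51, 0.28, 0.17, 0.09, 0.05
R0 = Σ lx·mx = 0 + 0 + 0.28 + 0.136 + 0.045 + 0.015 = 0.476
Σ x·lx·mx = 1.223; T = 1.223/0.476 = 2.56933…
r ≈ ln(R0)/T = ln(0.476)/2.56933… = -0.28892… → -0.289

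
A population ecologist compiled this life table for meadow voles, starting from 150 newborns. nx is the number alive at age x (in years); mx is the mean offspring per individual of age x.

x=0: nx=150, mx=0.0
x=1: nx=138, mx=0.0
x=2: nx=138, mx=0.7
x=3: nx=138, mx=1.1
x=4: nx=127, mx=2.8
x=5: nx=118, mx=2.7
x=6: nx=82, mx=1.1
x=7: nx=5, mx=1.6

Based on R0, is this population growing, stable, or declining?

growing

lx = nx/n0 = nx/150: 1, 0.92, 0.92, 0.92, 0.84667…, 0.78667…, 0.54667…, 0.03333…
R0 = Σ lx·mx = 0 + 0 + 0.644 + 1.012 + 2.370667… + 2.124… + 0.601333… + 0.053333… = 6.805333…
R0 > 1, so the population is growing.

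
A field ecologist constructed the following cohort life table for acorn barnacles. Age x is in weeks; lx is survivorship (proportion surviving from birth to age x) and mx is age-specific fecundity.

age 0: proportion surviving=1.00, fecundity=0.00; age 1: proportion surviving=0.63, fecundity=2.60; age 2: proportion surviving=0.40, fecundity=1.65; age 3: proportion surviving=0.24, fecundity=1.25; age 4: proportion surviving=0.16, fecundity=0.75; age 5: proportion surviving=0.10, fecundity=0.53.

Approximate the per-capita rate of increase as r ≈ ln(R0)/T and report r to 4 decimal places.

R0 = Σ lx·mx = 0 + 1.638 + 0.66 + 0.3 + 0.12 + 0.053 = 2.771
Σ x·lx·mx = 4.603; T = 4.603/2.771 = 1.66113…
r ≈ ln(R0)/T = ln(2.771)/1.66113… = 0.613562… → 0.6136

0.6136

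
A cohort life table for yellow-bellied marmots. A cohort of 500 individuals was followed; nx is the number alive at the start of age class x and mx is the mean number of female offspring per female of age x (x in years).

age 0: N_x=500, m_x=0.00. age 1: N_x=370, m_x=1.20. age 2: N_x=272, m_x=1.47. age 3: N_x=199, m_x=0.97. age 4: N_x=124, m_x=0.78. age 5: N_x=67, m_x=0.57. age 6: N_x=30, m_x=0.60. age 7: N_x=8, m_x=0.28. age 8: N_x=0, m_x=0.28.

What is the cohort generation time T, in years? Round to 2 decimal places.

lx = nx/n0 = nx/500: 1, 0.74, 0.544, 0.398, 0.248, 0.134, 0.06, 0.016, 0
lx·mx: 0, 0.888, 0.79968, 0.38606, 0.19344, 0.07638, 0.036, 0.00448, 0 → R0 = 2.38404
x·lx·mx: 0, 0.888, 1.59936, 1.15818, 0.77376, 0.3819, 0.216, 0.03136, 0 → Σ = 5.04856
T = 5.04856 / 2.38404 = 2.117649… → 2.12

2.12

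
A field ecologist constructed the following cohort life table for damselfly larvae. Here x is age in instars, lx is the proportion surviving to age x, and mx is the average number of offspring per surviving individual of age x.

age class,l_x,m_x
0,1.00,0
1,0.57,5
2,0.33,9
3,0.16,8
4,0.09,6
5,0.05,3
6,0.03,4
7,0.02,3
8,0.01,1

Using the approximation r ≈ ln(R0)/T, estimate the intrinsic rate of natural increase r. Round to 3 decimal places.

0.989

R0 = Σ lx·mx = 0 + 2.85 + 2.97 + 1.28 + 0.54 + 0.15 + 0.12 + 0.06 + 0.01 = 7.98
Σ x·lx·mx = 16.76; T = 16.76/7.98 = 2.10025…
r ≈ ln(R0)/T = ln(7.98)/2.10025… = 0.9889… → 0.989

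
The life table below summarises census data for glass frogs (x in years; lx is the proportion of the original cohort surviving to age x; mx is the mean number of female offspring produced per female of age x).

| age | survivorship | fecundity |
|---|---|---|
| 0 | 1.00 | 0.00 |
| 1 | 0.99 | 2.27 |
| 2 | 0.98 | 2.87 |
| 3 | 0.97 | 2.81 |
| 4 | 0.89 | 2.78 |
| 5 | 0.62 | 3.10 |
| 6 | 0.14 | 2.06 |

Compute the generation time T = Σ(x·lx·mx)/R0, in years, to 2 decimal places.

lx·mx: 0, 2.2473, 2.8126, 2.7257, 2.4742, 1.922, 0.2884 → R0 = 12.4702
x·lx·mx: 0, 2.2473, 5.6252, 8.1771, 9.8968, 9.61, 1.7304 → Σ = 37.2868
T = 37.2868 / 12.4702 = 2.990072… → 2.99

2.99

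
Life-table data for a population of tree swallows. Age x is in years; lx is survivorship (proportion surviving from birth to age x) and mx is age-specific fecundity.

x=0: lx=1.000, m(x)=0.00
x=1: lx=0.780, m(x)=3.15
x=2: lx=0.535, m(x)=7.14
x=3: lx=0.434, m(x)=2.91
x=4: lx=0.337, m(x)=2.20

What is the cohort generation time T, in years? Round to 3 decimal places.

lx·mx: 0, 2.457, 3.8199, 1.26294, 0.7414 → R0 = 8.28124
x·lx·mx: 0, 2.457, 7.6398, 3.78882, 2.9656 → Σ = 16.85122
T = 16.85122 / 8.28124 = 2.034867… → 2.035

2.035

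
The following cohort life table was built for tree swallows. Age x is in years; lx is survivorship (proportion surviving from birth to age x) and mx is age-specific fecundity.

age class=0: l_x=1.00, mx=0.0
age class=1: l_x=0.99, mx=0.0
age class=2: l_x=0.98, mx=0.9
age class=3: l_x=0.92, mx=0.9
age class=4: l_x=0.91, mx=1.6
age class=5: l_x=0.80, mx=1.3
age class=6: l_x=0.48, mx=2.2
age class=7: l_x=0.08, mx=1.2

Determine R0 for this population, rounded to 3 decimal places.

5.358

lx·mx by age: 0, 0, 0.882, 0.828, 1.456, 1.04, 1.056, 0.096
R0 = Σ lx·mx = 5.358 → 5.358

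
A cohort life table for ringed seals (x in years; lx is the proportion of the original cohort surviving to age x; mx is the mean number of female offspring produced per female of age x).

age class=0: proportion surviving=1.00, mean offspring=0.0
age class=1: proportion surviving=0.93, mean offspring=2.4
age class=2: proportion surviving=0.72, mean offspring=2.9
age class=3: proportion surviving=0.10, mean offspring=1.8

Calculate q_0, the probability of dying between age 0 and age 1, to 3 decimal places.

0.070

q_0 = (l_0 − l_1) / l_0 = (1 − 0.93) / 1
     = 0.07 / 1 = 0.07 → 0.070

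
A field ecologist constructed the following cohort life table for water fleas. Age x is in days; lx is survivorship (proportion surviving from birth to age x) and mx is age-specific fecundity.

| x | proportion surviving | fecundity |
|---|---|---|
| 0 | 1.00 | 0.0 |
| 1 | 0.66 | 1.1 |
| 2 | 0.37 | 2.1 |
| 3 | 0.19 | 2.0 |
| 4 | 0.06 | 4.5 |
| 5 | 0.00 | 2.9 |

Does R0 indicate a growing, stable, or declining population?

growing

R0 = Σ lx·mx = 0 + 0.726 + 0.777 + 0.38 + 0.27 + 0 = 2.153
R0 > 1, so the population is growing.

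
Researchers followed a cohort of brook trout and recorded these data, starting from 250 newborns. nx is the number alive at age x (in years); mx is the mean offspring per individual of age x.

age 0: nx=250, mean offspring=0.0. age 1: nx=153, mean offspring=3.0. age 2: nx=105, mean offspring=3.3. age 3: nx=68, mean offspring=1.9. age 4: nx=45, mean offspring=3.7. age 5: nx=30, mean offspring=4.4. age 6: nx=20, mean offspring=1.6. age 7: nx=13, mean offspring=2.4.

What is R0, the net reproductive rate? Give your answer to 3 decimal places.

5.186

lx = nx/n0 = nx/250: 1, 0.612, 0.42, 0.272, 0.18, 0.12, 0.08, 0.052
lx·mx by age: 0, 1.836, 1.386, 0.5168, 0.666, 0.528, 0.128, 0.1248
R0 = Σ lx·mx = 5.1856 → 5.186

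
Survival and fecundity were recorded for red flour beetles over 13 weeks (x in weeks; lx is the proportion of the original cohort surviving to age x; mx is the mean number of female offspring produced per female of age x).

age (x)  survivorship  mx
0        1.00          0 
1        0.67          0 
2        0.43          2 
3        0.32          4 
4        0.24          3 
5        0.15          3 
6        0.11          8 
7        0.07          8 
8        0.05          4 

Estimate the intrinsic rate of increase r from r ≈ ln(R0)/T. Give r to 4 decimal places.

R0 = Σ lx·mx = 0 + 0 + 0.86 + 1.28 + 0.72 + 0.45 + 0.88 + 0.56 + 0.2 = 4.95
Σ x·lx·mx = 21.49; T = 21.49/4.95 = 4.34141…
r ≈ ln(R0)/T = ln(4.95)/4.34141… = 0.368402… → 0.3684

0.3684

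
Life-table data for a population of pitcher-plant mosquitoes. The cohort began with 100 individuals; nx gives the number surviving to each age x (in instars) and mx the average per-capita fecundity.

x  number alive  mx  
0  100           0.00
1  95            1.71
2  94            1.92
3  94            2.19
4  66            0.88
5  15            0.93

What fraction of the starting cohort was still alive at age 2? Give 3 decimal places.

l_2 = n_2/n_0 = 94/100 = 0.94 → 0.940

0.940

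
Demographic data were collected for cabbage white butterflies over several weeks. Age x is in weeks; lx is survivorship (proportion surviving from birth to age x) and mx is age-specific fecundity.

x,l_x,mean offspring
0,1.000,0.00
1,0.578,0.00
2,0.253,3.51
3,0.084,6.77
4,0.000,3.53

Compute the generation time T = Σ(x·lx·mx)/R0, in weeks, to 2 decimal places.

lx·mx: 0, 0, 0.88803, 0.56868, 0 → R0 = 1.45671
x·lx·mx: 0, 0, 1.77606, 1.70604, 0 → Σ = 3.4821
T = 3.4821 / 1.45671 = 2.390387… → 2.39

2.39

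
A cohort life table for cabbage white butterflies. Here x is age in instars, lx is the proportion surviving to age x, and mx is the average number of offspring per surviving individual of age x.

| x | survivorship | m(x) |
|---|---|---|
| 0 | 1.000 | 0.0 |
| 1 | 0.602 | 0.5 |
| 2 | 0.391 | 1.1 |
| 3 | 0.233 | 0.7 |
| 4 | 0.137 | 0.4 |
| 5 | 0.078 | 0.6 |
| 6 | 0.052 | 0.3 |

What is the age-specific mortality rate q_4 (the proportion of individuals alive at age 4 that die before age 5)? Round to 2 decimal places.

q_4 = (l_4 − l_5) / l_4 = (0.137 − 0.078) / 0.137
     = 0.059 / 0.137 = 0.430657… → 0.43

0.43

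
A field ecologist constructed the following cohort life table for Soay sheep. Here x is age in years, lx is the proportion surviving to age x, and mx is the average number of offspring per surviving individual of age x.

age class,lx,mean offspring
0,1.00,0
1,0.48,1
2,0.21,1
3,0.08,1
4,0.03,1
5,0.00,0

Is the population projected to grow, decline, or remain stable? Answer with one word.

declining

R0 = Σ lx·mx = 0 + 0.48 + 0.21 + 0.08 + 0.03 + 0 = 0.8
R0 < 1, so the population is declining.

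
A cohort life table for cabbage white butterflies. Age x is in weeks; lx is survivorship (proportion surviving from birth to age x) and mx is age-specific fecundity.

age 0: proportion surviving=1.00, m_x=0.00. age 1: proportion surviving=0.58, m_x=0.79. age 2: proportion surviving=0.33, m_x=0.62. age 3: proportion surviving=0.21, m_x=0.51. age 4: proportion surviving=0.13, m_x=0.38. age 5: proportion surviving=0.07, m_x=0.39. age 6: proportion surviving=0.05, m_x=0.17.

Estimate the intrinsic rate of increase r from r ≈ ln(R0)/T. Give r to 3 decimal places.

R0 = Σ lx·mx = 0 + 0.4582 + 0.2046 + 0.1071 + 0.0494 + 0.0273 + 0.0085 = 0.8551
Σ x·lx·mx = 1.5738; T = 1.5738/0.8551 = 1.84049…
r ≈ ln(R0)/T = ln(0.8551)/1.84049… = -0.08505… → -0.085

-0.085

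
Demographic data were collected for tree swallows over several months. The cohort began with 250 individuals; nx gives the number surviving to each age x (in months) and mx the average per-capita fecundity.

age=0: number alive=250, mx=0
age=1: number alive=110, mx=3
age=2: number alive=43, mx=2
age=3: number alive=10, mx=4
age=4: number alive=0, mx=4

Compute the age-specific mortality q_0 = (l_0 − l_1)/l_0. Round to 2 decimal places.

0.56

lx = nx/n0 = nx/250: 1, 0.44, 0.172, 0.04, 0
q_0 = (l_0 − l_1) / l_0 = (1 − 0.44) / 1
     = 0.56 / 1 = 0.56 → 0.56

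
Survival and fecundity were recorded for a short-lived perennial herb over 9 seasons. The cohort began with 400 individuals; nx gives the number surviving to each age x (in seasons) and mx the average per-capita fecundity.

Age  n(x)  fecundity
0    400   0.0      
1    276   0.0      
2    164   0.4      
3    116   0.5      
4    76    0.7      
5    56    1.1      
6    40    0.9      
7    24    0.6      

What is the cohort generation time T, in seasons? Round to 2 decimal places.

3.96

lx = nx/n0 = nx/400: 1, 0.69, 0.41, 0.29, 0.19, 0.14, 0.1, 0.06
lx·mx: 0, 0, 0.164, 0.145, 0.133, 0.154, 0.09, 0.036 → R0 = 0.722
x·lx·mx: 0, 0, 0.328, 0.435, 0.532, 0.77, 0.54, 0.252 → Σ = 2.857
T = 2.857 / 0.722 = 3.957064… → 3.96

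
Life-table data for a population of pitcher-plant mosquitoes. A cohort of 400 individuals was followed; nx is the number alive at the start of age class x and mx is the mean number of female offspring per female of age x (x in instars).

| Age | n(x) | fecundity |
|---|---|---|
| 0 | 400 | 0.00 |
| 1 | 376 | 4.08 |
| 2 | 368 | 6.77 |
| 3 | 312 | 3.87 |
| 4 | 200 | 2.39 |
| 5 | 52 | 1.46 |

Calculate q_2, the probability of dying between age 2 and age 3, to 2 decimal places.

0.15

lx = nx/n0 = nx/400: 1, 0.94, 0.92, 0.78, 0.5, 0.13
q_2 = (l_2 − l_3) / l_2 = (0.92 − 0.78) / 0.92
     = 0.14 / 0.92 = 0.152174… → 0.15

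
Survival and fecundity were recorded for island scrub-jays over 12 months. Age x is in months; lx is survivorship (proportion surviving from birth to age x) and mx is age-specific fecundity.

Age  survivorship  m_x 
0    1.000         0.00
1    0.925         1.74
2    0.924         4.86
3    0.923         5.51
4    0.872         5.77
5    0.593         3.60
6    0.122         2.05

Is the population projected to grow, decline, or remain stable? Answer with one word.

R0 = Σ lx·mx = 0 + 1.6095 + 4.49064 + 5.08573 + 5.03144 + 2.1348 + 0.2501 = 18.60221
R0 > 1, so the population is growing.

growing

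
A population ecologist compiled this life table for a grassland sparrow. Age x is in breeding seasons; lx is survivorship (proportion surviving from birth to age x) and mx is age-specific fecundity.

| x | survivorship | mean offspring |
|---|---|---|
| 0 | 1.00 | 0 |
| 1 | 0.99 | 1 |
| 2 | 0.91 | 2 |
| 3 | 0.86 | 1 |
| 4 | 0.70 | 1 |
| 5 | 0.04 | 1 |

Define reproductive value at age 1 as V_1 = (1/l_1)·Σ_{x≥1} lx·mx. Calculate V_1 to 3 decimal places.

lx·mx for x ≥ 1: 0.99, 1.82, 0.86, 0.7, 0.04 → sum = 4.41
V_1 = 4.41 / l_1 = 4.41 / 0.99 = 4.454545… → 4.455

4.455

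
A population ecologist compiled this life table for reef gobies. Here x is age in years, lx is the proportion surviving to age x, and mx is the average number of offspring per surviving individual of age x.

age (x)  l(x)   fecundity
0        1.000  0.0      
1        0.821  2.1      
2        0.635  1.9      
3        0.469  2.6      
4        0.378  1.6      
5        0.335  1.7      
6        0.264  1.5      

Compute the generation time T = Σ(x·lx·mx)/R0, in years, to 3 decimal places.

lx·mx: 0, 1.7241, 1.2065, 1.2194, 0.6048, 0.5695, 0.396 → R0 = 5.7203
x·lx·mx: 0, 1.7241, 2.413, 3.6582, 2.4192, 2.8475, 2.376 → Σ = 15.438
T = 15.438 / 5.7203 = 2.69881… → 2.699

2.699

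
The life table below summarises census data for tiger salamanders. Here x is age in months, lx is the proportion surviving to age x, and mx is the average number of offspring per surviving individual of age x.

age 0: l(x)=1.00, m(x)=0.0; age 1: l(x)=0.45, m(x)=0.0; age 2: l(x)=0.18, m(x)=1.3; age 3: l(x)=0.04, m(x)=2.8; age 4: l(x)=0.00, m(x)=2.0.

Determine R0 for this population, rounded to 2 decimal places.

lx·mx by age: 0, 0, 0.234, 0.112, 0
R0 = Σ lx·mx = 0.346 → 0.35

0.35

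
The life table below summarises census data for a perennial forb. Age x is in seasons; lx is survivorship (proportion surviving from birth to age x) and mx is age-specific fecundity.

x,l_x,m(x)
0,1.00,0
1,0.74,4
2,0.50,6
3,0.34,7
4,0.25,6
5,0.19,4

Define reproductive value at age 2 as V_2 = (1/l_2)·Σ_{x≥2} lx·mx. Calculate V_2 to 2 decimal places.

15.28

lx·mx for x ≥ 2: 3, 2.38, 1.5, 0.76 → sum = 7.64
V_2 = 7.64 / l_2 = 7.64 / 0.5 = 15.28 → 15.28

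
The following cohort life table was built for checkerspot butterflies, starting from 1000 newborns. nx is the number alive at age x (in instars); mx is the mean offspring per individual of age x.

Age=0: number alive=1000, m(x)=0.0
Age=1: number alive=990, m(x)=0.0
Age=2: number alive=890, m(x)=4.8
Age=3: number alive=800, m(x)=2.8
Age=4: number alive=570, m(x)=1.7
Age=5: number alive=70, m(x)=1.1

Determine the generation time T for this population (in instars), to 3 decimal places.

lx = nx/n0 = nx/1000: 1, 0.99, 0.89, 0.8, 0.57, 0.07
lx·mx: 0, 0, 4.272, 2.24, 0.969, 0.077 → R0 = 7.558
x·lx·mx: 0, 0, 8.544, 6.72, 3.876, 0.385 → Σ = 19.525
T = 19.525 / 7.558 = 2.583355… → 2.583

2.583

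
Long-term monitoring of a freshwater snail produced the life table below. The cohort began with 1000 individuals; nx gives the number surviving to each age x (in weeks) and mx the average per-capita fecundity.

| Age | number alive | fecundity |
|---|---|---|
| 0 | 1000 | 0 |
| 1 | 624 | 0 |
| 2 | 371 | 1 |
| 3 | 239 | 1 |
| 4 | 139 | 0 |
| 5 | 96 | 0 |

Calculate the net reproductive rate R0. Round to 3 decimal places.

lx = nx/n0 = nx/1000: 1, 0.624, 0.371, 0.239, 0.139, 0.096
lx·mx by age: 0, 0, 0.371, 0.239, 0, 0
R0 = Σ lx·mx = 0.61 → 0.610

0.610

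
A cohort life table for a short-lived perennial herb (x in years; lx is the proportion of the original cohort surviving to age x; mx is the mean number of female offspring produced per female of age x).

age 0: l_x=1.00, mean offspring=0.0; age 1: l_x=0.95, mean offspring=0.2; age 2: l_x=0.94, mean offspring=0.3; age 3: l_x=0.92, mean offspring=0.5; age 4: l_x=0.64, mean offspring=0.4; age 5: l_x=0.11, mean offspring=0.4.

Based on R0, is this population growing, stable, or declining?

R0 = Σ lx·mx = 0 + 0.19 + 0.282 + 0.46 + 0.256 + 0.044 = 1.232
R0 > 1, so the population is growing.

growing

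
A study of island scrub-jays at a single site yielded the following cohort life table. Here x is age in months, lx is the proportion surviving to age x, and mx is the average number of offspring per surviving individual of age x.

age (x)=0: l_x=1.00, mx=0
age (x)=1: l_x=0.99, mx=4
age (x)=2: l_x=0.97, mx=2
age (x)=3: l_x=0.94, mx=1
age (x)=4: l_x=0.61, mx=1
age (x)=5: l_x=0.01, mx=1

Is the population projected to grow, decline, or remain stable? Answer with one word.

growing

R0 = Σ lx·mx = 0 + 3.96 + 1.94 + 0.94 + 0.61 + 0.01 = 7.46
R0 > 1, so the population is growing.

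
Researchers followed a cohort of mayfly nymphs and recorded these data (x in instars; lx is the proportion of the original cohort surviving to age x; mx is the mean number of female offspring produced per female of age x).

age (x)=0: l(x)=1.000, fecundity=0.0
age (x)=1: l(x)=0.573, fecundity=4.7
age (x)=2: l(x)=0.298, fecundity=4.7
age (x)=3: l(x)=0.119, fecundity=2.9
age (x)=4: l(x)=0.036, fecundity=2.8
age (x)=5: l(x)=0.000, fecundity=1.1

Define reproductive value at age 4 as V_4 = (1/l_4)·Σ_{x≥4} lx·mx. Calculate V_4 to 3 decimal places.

2.800

lx·mx for x ≥ 4: 0.1008, 0 → sum = 0.1008
V_4 = 0.1008 / l_4 = 0.1008 / 0.036 = 2.8 → 2.800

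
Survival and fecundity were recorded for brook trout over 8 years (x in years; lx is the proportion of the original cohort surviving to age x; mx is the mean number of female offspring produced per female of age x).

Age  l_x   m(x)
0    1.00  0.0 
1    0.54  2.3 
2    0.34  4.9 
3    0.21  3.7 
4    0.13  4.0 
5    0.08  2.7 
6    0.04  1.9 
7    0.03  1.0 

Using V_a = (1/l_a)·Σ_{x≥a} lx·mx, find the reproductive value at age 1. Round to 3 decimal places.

8.383

lx·mx for x ≥ 1: 1.242, 1.666, 0.777, 0.52, 0.216, 0.076, 0.03 → sum = 4.527
V_1 = 4.527 / l_1 = 4.527 / 0.54 = 8.383333… → 8.383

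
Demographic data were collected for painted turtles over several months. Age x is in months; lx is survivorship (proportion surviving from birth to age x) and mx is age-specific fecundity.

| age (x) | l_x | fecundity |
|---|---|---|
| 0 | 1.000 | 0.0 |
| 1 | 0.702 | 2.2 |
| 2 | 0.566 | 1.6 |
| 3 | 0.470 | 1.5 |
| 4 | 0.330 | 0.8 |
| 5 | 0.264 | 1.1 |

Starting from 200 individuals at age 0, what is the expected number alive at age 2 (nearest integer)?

Expected survivors = N0 · l_2 = 200 × 0.566 = 113.2 → 113

113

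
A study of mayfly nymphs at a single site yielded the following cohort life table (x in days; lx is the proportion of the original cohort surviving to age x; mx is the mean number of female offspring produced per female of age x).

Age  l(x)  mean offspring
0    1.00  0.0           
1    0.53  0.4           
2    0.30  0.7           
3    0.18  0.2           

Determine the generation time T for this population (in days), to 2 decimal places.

lx·mx: 0, 0.212, 0.21, 0.036 → R0 = 0.458
x·lx·mx: 0, 0.212, 0.42, 0.108 → Σ = 0.74
T = 0.74 / 0.458 = 1.615721… → 1.62

1.62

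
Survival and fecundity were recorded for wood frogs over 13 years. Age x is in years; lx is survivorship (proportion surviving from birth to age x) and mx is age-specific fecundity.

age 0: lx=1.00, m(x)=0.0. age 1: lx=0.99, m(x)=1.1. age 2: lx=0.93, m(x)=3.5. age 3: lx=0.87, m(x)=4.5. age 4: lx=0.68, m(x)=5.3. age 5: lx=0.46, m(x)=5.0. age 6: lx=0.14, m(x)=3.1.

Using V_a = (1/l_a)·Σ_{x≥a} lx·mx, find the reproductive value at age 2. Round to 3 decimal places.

lx·mx for x ≥ 2: 3.255, 3.915, 3.604, 2.3, 0.434 → sum = 13.508
V_2 = 13.508 / l_2 = 13.508 / 0.93 = 14.524731… → 14.525

14.525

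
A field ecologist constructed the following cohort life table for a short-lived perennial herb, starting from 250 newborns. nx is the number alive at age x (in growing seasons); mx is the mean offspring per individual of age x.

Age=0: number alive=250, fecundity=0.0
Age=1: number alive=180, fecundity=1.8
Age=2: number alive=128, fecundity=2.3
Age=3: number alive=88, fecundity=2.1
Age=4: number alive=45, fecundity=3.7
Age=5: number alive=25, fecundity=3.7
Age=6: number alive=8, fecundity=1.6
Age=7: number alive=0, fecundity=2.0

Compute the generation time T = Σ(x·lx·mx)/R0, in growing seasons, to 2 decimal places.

lx = nx/n0 = nx/250: 1, 0.72, 0.512, 0.352, 0.18, 0.1, 0.032, 0
lx·mx: 0, 1.296, 1.1776, 0.7392, 0.666, 0.37, 0.0512, 0 → R0 = 4.3
x·lx·mx: 0, 1.296, 2.3552, 2.2176, 2.664, 1.85, 0.3072, 0 → Σ = 10.69
T = 10.69 / 4.3 = 2.486047… → 2.49

2.49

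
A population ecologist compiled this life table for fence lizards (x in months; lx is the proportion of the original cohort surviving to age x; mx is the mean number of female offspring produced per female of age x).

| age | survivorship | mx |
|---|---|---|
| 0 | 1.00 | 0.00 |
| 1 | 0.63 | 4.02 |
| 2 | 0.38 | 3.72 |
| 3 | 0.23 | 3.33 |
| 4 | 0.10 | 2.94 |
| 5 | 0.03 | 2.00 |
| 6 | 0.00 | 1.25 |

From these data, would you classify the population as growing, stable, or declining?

growing

R0 = Σ lx·mx = 0 + 2.5326 + 1.4136 + 0.7659 + 0.294 + 0.06 + 0 = 5.0661
R0 > 1, so the population is growing.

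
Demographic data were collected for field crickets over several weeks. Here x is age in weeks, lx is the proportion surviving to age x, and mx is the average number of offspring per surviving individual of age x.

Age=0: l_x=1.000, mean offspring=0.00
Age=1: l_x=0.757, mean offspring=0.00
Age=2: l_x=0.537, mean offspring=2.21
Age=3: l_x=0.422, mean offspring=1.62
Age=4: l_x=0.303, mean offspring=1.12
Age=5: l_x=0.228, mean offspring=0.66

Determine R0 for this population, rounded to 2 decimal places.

lx·mx by age: 0, 0, 1.18677, 0.68364, 0.33936, 0.15048
R0 = Σ lx·mx = 2.36025 → 2.36

2.36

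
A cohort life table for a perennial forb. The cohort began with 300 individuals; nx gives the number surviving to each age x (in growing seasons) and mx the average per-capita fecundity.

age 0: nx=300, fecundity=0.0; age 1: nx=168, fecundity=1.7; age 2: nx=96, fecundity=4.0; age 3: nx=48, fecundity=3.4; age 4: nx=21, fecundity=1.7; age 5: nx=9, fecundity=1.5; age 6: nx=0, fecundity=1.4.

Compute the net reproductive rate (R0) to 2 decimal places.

2.94

lx = nx/n0 = nx/300: 1, 0.56, 0.32, 0.16, 0.07, 0.03, 0
lx·mx by age: 0, 0.952, 1.28, 0.544, 0.119, 0.045, 0
R0 = Σ lx·mx = 2.94 → 2.94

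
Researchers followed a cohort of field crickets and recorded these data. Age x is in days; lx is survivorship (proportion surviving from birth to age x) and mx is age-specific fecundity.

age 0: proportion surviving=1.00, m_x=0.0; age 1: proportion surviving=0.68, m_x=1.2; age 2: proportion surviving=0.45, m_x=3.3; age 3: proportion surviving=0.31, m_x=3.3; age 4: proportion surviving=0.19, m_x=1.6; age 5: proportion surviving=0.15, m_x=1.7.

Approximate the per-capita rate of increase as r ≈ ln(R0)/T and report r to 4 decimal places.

0.5636

R0 = Σ lx·mx = 0 + 0.816 + 1.485 + 1.023 + 0.304 + 0.255 = 3.883
Σ x·lx·mx = 9.346; T = 9.346/3.883 = 2.4069…
r ≈ ln(R0)/T = ln(3.883)/2.4069… = 0.563632… → 0.5636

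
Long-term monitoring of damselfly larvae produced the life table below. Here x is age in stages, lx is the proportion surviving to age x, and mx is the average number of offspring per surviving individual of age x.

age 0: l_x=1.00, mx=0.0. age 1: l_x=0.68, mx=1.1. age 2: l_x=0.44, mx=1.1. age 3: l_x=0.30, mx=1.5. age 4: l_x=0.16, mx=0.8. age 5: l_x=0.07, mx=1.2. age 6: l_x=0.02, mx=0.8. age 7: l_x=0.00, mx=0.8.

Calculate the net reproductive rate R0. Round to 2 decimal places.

lx·mx by age: 0, 0.748, 0.484, 0.45, 0.128, 0.084, 0.016, 0
R0 = Σ lx·mx = 1.91 → 1.91

1.91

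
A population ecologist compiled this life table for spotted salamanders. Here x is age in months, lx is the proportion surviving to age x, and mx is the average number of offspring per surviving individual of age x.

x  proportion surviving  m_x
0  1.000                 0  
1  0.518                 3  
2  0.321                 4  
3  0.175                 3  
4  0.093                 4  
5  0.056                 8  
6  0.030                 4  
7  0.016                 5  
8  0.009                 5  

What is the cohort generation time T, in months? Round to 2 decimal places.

lx·mx: 0, 1.554, 1.284, 0.525, 0.372, 0.448, 0.12, 0.08, 0.045 → R0 = 4.428
x·lx·mx: 0, 1.554, 2.568, 1.575, 1.488, 2.24, 0.72, 0.56, 0.36 → Σ = 11.065
T = 11.065 / 4.428 = 2.498871… → 2.50

2.50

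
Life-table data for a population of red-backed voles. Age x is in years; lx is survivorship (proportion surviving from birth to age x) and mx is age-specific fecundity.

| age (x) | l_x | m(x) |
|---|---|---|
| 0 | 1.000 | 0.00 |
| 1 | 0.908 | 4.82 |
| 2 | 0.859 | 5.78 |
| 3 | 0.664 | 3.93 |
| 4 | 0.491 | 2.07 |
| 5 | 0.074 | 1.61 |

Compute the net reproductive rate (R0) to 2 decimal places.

13.09

lx·mx by age: 0, 4.37656, 4.96502, 2.60952, 1.01637, 0.11914
R0 = Σ lx·mx = 13.08661 → 13.09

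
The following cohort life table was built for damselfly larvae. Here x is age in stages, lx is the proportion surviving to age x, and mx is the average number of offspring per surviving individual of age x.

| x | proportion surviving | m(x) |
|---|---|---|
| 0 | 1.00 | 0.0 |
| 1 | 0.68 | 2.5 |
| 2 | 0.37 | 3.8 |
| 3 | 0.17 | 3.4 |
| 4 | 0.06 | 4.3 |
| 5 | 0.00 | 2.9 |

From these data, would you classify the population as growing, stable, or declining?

growing

R0 = Σ lx·mx = 0 + 1.7 + 1.406 + 0.578 + 0.258 + 0 = 3.942
R0 > 1, so the population is growing.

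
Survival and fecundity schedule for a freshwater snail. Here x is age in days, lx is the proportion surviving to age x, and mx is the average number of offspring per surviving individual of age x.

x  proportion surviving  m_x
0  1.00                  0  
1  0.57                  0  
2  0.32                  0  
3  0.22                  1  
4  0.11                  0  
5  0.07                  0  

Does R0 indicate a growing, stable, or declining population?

R0 = Σ lx·mx = 0 + 0 + 0 + 0.22 + 0 + 0 = 0.22
R0 < 1, so the population is declining.

declining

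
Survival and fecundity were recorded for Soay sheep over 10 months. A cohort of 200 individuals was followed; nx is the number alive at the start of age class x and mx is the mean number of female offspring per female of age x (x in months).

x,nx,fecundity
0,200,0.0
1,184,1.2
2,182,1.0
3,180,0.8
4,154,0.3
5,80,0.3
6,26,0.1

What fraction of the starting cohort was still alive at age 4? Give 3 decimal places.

l_4 = n_4/n_0 = 154/200 = 0.77 → 0.770

0.770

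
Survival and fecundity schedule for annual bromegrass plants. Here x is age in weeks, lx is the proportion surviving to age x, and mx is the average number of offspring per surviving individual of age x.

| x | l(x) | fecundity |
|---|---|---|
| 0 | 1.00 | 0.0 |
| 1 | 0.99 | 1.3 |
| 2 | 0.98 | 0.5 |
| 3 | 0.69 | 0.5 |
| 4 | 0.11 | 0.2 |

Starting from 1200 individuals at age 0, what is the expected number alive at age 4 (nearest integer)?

132

Expected survivors = N0 · l_4 = 1200 × 0.11 = 132 → 132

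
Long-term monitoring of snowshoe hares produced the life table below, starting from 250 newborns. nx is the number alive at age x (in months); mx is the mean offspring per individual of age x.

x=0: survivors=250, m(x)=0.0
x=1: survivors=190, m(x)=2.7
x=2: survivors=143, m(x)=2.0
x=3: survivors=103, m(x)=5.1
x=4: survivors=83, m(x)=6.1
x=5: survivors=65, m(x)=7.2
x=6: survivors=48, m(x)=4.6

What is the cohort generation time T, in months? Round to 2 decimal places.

lx = nx/n0 = nx/250: 1, 0.76, 0.572, 0.412, 0.332, 0.26, 0.192
lx·mx: 0, 2.052, 1.144, 2.1012, 2.0252, 1.872, 0.8832 → R0 = 10.0776
x·lx·mx: 0, 2.052, 2.288, 6.3036, 8.1008, 9.36, 5.2992 → Σ = 33.4036
T = 33.4036 / 10.0776 = 3.314638… → 3.31

3.31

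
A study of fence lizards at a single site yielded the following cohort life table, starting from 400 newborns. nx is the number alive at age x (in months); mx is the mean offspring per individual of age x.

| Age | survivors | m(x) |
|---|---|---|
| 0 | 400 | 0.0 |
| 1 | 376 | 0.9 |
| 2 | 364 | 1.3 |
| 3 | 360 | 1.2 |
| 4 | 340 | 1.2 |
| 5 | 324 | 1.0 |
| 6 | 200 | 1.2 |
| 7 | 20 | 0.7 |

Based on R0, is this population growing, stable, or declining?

growing

lx = nx/n0 = nx/400: 1, 0.94, 0.91, 0.9, 0.85, 0.81, 0.5, 0.05
R0 = Σ lx·mx = 0 + 0.846 + 1.183 + 1.08 + 1.02 + 0.81 + 0.6 + 0.035 = 5.574
R0 > 1, so the population is growing.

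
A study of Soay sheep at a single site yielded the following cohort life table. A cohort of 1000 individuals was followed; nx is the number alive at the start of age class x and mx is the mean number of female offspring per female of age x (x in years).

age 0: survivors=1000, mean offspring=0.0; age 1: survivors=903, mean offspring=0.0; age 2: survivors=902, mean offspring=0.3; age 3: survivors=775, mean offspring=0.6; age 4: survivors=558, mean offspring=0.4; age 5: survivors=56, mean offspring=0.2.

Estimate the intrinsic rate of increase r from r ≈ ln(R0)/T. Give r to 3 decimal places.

-0.010

lx = nx/n0 = nx/1000: 1, 0.903, 0.902, 0.775, 0.558, 0.056
R0 = Σ lx·mx = 0 + 0 + 0.2706 + 0.465 + 0.2232 + 0.0112 = 0.97
Σ x·lx·mx = 2.885; T = 2.885/0.97 = 2.97423…
r ≈ ln(R0)/T = ln(0.97)/2.97423… = -0.01024… → -0.010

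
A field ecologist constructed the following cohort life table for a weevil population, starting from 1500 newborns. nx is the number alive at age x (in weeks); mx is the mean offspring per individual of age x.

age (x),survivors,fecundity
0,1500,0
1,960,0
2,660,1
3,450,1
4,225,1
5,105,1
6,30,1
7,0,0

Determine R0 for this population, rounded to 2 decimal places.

lx = nx/n0 = nx/1500: 1, 0.64, 0.44, 0.3, 0.15, 0.07, 0.02, 0
lx·mx by age: 0, 0, 0.44, 0.3, 0.15, 0.07, 0.02, 0
R0 = Σ lx·mx = 0.98 → 0.98

0.98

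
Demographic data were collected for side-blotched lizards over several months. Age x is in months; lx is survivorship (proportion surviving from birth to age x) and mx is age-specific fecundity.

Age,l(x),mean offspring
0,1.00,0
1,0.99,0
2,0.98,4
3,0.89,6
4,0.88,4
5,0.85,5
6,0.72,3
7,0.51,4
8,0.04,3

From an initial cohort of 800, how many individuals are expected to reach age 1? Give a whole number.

792

Expected survivors = N0 · l_1 = 800 × 0.99 = 792 → 792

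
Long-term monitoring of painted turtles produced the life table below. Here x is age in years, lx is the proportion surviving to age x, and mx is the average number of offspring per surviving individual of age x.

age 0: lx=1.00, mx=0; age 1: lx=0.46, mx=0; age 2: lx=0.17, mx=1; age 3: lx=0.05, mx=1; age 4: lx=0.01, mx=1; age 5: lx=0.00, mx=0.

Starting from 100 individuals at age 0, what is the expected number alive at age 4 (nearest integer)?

1

Expected survivors = N0 · l_4 = 100 × 0.01 = 1 → 1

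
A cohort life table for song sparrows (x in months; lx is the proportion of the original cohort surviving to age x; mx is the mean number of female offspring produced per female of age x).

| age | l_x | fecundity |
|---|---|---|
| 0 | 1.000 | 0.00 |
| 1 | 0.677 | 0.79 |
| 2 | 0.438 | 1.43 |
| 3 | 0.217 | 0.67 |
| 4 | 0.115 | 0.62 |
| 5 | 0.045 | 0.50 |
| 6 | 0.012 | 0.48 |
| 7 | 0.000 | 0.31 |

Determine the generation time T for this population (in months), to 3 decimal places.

1.889

lx·mx: 0, 0.53483, 0.62634, 0.14539, 0.0713, 0.0225, 0.00576, 0 → R0 = 1.40612
x·lx·mx: 0, 0.53483, 1.25268, 0.43617, 0.2852, 0.1125, 0.03456, 0 → Σ = 2.65594
T = 2.65594 / 1.40612 = 1.888843… → 1.889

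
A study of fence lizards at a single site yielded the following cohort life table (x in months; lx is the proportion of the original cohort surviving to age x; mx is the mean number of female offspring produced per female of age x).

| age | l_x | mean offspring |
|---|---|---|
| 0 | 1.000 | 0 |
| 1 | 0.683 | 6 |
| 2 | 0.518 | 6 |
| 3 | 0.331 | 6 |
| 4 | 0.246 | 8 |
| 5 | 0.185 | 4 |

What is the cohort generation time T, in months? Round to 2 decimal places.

lx·mx: 0, 4.098, 3.108, 1.986, 1.968, 0.74 → R0 = 11.9
x·lx·mx: 0, 4.098, 6.216, 5.958, 7.872, 3.7 → Σ = 27.844
T = 27.844 / 11.9 = 2.339832… → 2.34

2.34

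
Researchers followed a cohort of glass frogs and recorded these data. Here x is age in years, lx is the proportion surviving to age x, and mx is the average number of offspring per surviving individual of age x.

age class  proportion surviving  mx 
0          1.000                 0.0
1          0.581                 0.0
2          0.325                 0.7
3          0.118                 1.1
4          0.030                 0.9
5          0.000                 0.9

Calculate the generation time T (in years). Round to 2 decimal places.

lx·mx: 0, 0, 0.2275, 0.1298, 0.027, 0 → R0 = 0.3843
x·lx·mx: 0, 0, 0.455, 0.3894, 0.108, 0 → Σ = 0.9524
T = 0.9524 / 0.3843 = 2.478272… → 2.48

2.48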